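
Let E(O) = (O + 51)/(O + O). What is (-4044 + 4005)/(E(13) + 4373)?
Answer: -507/56881 ≈ -0.0089133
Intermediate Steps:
E(O) = (51 + O)/(2*O) (E(O) = (51 + O)/((2*O)) = (51 + O)*(1/(2*O)) = (51 + O)/(2*O))
(-4044 + 4005)/(E(13) + 4373) = (-4044 + 4005)/((½)*(51 + 13)/13 + 4373) = -39/((½)*(1/13)*64 + 4373) = -39/(32/13 + 4373) = -39/56881/13 = -39*13/56881 = -507/56881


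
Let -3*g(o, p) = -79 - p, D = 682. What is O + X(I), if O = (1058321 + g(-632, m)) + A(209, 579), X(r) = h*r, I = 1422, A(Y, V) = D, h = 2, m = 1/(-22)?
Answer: 23361213/22 ≈ 1.0619e+6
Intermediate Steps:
m = -1/22 ≈ -0.045455
g(o, p) = 79/3 + p/3 (g(o, p) = -(-79 - p)/3 = 79/3 + p/3)
A(Y, V) = 682
X(r) = 2*r
O = 23298645/22 (O = (1058321 + (79/3 + (1/3)*(-1/22))) + 682 = (1058321 + (79/3 - 1/66)) + 682 = (1058321 + 579/22) + 682 = 23283641/22 + 682 = 23298645/22 ≈ 1.0590e+6)
O + X(I) = 23298645/22 + 2*1422 = 23298645/22 + 2844 = 23361213/22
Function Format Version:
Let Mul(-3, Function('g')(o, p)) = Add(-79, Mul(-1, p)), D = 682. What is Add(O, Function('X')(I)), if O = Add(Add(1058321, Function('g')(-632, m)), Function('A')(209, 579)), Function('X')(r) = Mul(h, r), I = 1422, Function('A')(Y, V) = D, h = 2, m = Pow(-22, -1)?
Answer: Rational(23361213, 22) ≈ 1.0619e+6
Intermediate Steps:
m = Rational(-1, 22) ≈ -0.045455
Function('g')(o, p) = Add(Rational(79, 3), Mul(Rational(1, 3), p)) (Function('g')(o, p) = Mul(Rational(-1, 3), Add(-79, Mul(-1, p))) = Add(Rational(79, 3), Mul(Rational(1, 3), p)))
Function('A')(Y, V) = 682
Function('X')(r) = Mul(2, r)
O = Rational(23298645, 22) (O = Add(Add(1058321, Add(Rational(79, 3), Mul(Rational(1, 3), Rational(-1, 22)))), 682) = Add(Add(1058321, Add(Rational(79, 3), Rational(-1, 66))), 682) = Add(Add(1058321, Rational(579, 22)), 682) = Add(Rational(23283641, 22), 682) = Rational(23298645, 22) ≈ 1.0590e+6)
Add(O, Function('X')(I)) = Add(Rational(23298645, 22), Mul(2, 1422)) = Add(Rational(23298645, 22), 2844) = Rational(23361213, 22)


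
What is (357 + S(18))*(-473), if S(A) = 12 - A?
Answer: -166023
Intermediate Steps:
(357 + S(18))*(-473) = (357 + (12 - 1*18))*(-473) = (357 + (12 - 18))*(-473) = (357 - 6)*(-473) = 351*(-473) = -166023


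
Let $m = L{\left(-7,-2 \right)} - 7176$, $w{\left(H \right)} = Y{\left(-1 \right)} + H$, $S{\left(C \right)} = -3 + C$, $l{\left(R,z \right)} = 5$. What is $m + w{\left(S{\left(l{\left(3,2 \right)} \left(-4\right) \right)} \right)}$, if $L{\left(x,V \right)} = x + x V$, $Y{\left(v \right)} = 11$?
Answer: $-7181$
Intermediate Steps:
$w{\left(H \right)} = 11 + H$
$L{\left(x,V \right)} = x + V x$
$m = -7169$ ($m = - 7 \left(1 - 2\right) - 7176 = \left(-7\right) \left(-1\right) - 7176 = 7 - 7176 = -7169$)
$m + w{\left(S{\left(l{\left(3,2 \right)} \left(-4\right) \right)} \right)} = -7169 + \left(11 + \left(-3 + 5 \left(-4\right)\right)\right) = -7169 + \left(11 - 23\right) = -7169 - 12 = -7181$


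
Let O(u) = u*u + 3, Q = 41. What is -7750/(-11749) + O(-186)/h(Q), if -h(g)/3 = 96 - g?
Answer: -4357257/20845 ≈ -209.03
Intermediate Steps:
h(g) = -288 + 3*g (h(g) = -3*(96 - g) = -288 + 3*g)
O(u) = 3 + u**2 (O(u) = u**2 + 3 = 3 + u**2)
-7750/(-11749) + O(-186)/h(Q) = -7750/(-11749) + (3 + (-186)**2)/(-288 + 3*41) = -7750*(-1/11749) + (3 + 34596)/(-288 + 123) = 250/379 + 34599/(-165) = 250/379 + 34599*(-1/165) = 250/379 - 11533/55 = -4357257/20845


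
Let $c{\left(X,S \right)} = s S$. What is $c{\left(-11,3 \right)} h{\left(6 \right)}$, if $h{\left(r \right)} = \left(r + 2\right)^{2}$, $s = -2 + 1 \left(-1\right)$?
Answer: $-576$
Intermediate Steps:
$s = -3$ ($s = -2 - 1 = -3$)
$c{\left(X,S \right)} = - 3 S$
$h{\left(r \right)} = \left(2 + r\right)^{2}$
$c{\left(-11,3 \right)} h{\left(6 \right)} = \left(-3\right) 3 \left(2 + 6\right)^{2} = - 9 \cdot 8^{2} = \left(-9\right) 64 = -576$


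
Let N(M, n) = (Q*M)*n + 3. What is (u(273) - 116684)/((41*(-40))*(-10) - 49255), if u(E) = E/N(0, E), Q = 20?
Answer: 116593/32855 ≈ 3.5487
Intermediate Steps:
N(M, n) = 3 + 20*M*n (N(M, n) = (20*M)*n + 3 = 20*M*n + 3 = 3 + 20*M*n)
u(E) = E/3 (u(E) = E/(3 + 20*0*E) = E/(3 + 0) = E/3)
(u(273) - 116684)/((41*(-40))*(-10) - 49255) = ((⅓)*273 - 116684)/((41*(-40))*(-10) - 49255) = (91 - 116684)/(-1640*(-10) - 49255) = -116593/(16400 - 49255) = -116593/(-32855) = -116593*(-1/32855) = 116593/32855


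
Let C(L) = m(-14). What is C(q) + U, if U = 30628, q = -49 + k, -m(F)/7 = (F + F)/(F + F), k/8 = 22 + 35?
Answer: 30621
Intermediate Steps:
k = 456 (k = 8*(22 + 35) = 8*57 = 456)
m(F) = -7 (m(F) = -7*(F + F)/(F + F) = -7*2*F/(2*F) = -7*2*F*1/(2*F) = -7*1 = -7)
q = 407 (q = -49 + 456 = 407)
C(L) = -7
C(q) + U = -7 + 30628 = 30621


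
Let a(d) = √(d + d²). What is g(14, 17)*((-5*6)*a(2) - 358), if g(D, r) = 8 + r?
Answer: -8950 - 750*√6 ≈ -10787.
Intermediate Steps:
g(14, 17)*((-5*6)*a(2) - 358) = (8 + 17)*((-5*6)*√(2*(1 + 2)) - 358) = 25*(-30*√6 - 358) = 25*(-358 - 30*√6) = -8950 - 750*√6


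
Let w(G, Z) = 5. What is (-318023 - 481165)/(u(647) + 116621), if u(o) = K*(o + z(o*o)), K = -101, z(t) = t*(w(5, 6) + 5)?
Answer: 199797/105685954 ≈ 0.0018905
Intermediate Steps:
z(t) = 10*t (z(t) = t*(5 + 5) = t*10 = 10*t)
u(o) = -1010*o² - 101*o (u(o) = -101*(o + 10*(o*o)) = -101*(o + 10*o²) = -1010*o² - 101*o)
(-318023 - 481165)/(u(647) + 116621) = (-318023 - 481165)/(101*647*(-1 - 10*647) + 116621) = -799188/(101*647*(-1 - 6470) + 116621) = -799188/(101*647*(-6471) + 116621) = -799188/(-422860437 + 116621) = -799188/(-422743816) = -799188*(-1/422743816) = 199797/105685954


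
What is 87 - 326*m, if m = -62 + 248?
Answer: -60549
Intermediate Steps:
m = 186
87 - 326*m = 87 - 326*186 = 87 - 60636 = -60549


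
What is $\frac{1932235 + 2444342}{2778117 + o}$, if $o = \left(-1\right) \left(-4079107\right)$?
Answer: $\frac{4376577}{6857224} \approx 0.63824$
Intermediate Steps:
$o = 4079107$
$\frac{1932235 + 2444342}{2778117 + o} = \frac{1932235 + 2444342}{2778117 + 4079107} = \frac{4376577}{6857224}$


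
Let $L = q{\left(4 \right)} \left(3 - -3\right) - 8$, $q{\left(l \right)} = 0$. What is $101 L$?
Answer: $-808$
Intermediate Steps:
$L = -8$ ($L = 0 \left(3 - -3\right) - 8 = 0 \left(3 + 3\right) - 8 = 0 \cdot 6 - 8 = 0 - 8 = -8$)
$101 L = 101 \left(-8\right) = -808$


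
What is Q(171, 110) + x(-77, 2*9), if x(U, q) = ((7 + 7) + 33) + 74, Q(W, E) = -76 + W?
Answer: 216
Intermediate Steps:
x(U, q) = 121 (x(U, q) = (14 + 33) + 74 = 47 + 74 = 121)
Q(171, 110) + x(-77, 2*9) = (-76 + 171) + 121 = 95 + 121 = 216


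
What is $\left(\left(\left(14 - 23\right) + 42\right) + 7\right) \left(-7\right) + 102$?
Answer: $-178$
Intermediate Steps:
$\left(\left(\left(14 - 23\right) + 42\right) + 7\right) \left(-7\right) + 102 = \left(\left(-9 + 42\right) + 7\right) \left(-7\right) + 102 = \left(33 + 7\right) \left(-7\right) + 102 = 40 \left(-7\right) + 102 = -280 + 102 = -178$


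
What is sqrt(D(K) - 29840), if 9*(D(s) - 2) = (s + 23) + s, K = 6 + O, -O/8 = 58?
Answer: I*sqrt(269435)/3 ≈ 173.02*I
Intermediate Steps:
O = -464 (O = -8*58 = -464)
K = -458 (K = 6 - 464 = -458)
D(s) = 41/9 + 2*s/9 (D(s) = 2 + ((s + 23) + s)/9 = 2 + ((23 + s) + s)/9 = 2 + (23 + 2*s)/9 = 2 + (23/9 + 2*s/9) = 41/9 + 2*s/9)
sqrt(D(K) - 29840) = sqrt((41/9 + (2/9)*(-458)) - 29840) = sqrt((41/9 - 916/9) - 29840) = sqrt(-875/9 - 29840) = sqrt(-269435/9) = I*sqrt(269435)/3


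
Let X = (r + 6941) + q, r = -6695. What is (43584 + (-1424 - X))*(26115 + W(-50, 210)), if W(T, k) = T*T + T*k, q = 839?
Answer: 744073625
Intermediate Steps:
W(T, k) = T² + T*k
X = 1085 (X = (-6695 + 6941) + 839 = 246 + 839 = 1085)
(43584 + (-1424 - X))*(26115 + W(-50, 210)) = (43584 + (-1424 - 1*1085))*(26115 - 50*(-50 + 210)) = (43584 + (-1424 - 1085))*(26115 - 50*160) = (43584 - 2509)*(26115 - 8000) = 41075*18115 = 744073625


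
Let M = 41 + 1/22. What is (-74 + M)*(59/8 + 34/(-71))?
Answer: -2839825/12496 ≈ -227.26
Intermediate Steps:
M = 903/22 (M = 41 + 1/22 = 903/22 ≈ 41.045)
(-74 + M)*(59/8 + 34/(-71)) = (-74 + 903/22)*(59/8 + 34/(-71)) = -725*(59*(⅛) + 34*(-1/71))/22 = -725*(59/8 - 34/71)/22 = -725/22*3917/568 = -2839825/12496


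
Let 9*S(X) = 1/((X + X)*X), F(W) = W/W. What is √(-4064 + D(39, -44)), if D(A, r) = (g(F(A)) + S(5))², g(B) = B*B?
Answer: 7*I*√16790951/450 ≈ 63.742*I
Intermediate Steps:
F(W) = 1
S(X) = 1/(18*X²) (S(X) = (1/((X + X)*X))/9 = (1/(((2*X))*X))/9 = ((1/(2*X))/X)/9 = (1/(2*X²))/9 = 1/(18*X²))
g(B) = B²
D(A, r) = 203401/202500 (D(A, r) = (1² + (1/18)/5²)² = (1 + (1/18)*(1/25))² = (1 + 1/450)² = (451/450)² = 203401/202500)
√(-4064 + D(39, -44)) = √(-4064 + 203401/202500) = √(-822756599/202500) = 7*I*√16790951/450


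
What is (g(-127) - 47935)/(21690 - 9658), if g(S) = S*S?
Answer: -15903/6016 ≈ -2.6435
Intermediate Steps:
g(S) = S**2
(g(-127) - 47935)/(21690 - 9658) = ((-127)**2 - 47935)/(21690 - 9658) = (16129 - 47935)/12032 = -31806*1/12032 = -15903/6016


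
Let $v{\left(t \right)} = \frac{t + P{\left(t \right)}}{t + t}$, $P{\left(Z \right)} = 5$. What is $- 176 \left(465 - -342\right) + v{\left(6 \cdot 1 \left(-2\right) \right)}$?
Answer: $- \frac{3408761}{24} \approx -1.4203 \cdot 10^{5}$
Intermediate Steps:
$v{\left(t \right)} = \frac{5 + t}{2 t}$ ($v{\left(t \right)} = \frac{t + 5}{t + t} = \frac{5 + t}{2 t}$)
$- 176 \left(465 - -342\right) + v{\left(6 \cdot 1 \left(-2\right) \right)} = - 176 \left(465 - -342\right) + \frac{5 + 6 \cdot 1 \left(-2\right)}{2 \cdot 6 \cdot 1 \left(-2\right)} = - 176 \left(465 + 342\right) + \frac{5 + 6 \left(-2\right)}{2 \cdot 6 \left(-2\right)} = \left(-176\right) 807 + \frac{5 - 12}{2 \left(-12\right)} = -142032 + \frac{1}{2} \left(- \frac{1}{12}\right) \left(-7\right) = -142032 + \frac{7}{24} = - \frac{3408761}{24}$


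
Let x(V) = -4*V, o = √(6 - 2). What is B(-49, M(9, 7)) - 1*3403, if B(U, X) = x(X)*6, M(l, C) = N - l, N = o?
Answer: -3235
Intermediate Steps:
o = 2 (o = √4 = 2)
N = 2
M(l, C) = 2 - l
B(U, X) = -24*X (B(U, X) = -4*X*6 = -24*X)
B(-49, M(9, 7)) - 1*3403 = -24*(2 - 1*9) - 1*3403 = -24*(2 - 9) - 3403 = -24*(-7) - 3403 = 168 - 3403 = -3235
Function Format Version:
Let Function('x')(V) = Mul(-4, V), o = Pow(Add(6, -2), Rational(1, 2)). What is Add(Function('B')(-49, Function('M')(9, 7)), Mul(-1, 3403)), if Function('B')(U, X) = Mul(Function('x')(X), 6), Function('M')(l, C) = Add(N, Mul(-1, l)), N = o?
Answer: -3235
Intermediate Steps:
o = 2 (o = Pow(4, Rational(1, 2)) = 2)
N = 2
Function('M')(l, C) = Add(2, Mul(-1, l))
Function('B')(U, X) = Mul(-24, X) (Function('B')(U, X) = Mul(Mul(-4, X), 6) = Mul(-24, X))
Add(Function('B')(-49, Function('M')(9, 7)), Mul(-1, 3403)) = Add(Mul(-24, Add(2, Mul(-1, 9))), Mul(-1, 3403)) = Add(Mul(-24, Add(2, -9)), -3403) = Add(Mul(-24, -7), -3403) = Add(168, -3403) = -3235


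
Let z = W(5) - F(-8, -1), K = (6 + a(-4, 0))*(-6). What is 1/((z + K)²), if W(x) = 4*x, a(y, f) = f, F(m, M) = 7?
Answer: 1/529 ≈ 0.0018904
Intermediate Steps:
K = -36 (K = (6 + 0)*(-6) = 6*(-6) = -36)
z = 13 (z = 4*5 - 1*7 = 20 - 7 = 13)
1/((z + K)²) = 1/((13 - 36)²) = 1/((-23)²) = 1/529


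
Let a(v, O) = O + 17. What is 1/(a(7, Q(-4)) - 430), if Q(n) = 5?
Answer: -1/408 ≈ -0.0024510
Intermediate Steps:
a(v, O) = 17 + O
1/(a(7, Q(-4)) - 430) = 1/((17 + 5) - 430) = 1/(22 - 430) = 1/(-408) = -1/408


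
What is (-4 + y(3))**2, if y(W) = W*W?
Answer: 25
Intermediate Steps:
y(W) = W**2
(-4 + y(3))**2 = (-4 + 3**2)**2 = (-4 + 9)**2 = 5**2 = 25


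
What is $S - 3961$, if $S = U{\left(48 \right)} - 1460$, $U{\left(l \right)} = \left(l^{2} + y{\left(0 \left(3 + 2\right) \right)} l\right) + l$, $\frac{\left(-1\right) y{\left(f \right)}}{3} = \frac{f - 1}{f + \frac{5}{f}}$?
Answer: $-3069$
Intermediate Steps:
$y{\left(f \right)} = - \frac{3 \left(-1 + f\right)}{f + \frac{5}{f}}$ ($y{\left(f \right)} = - 3 \frac{f - 1}{f + \frac{5}{f}} = - 3 \frac{-1 + f}{f + \frac{5}{f}} = - \frac{3 \left(-1 + f\right)}{f + \frac{5}{f}}$)
$U{\left(l \right)} = l + l^{2}$ ($U{\left(l \right)} = \left(l^{2} + \frac{3 \cdot 0 \left(3 + 2\right) \left(1 - 0 \left(3 + 2\right)\right)}{5 + \left(0 \left(3 + 2\right)\right)^{2}} l\right) + l = \left(l^{2} + \frac{3 \cdot 0 \cdot 5 \left(1 - 0 \cdot 5\right)}{5 + \left(0 \cdot 5\right)^{2}} l\right) + l = \left(l^{2} + 3 \cdot 0 \frac{1}{5 + 0^{2}} \left(1 - 0\right) l\right) + l = \left(l^{2} + 3 \cdot 0 \frac{1}{5 + 0} \left(1 + 0\right) l\right) + l = \left(l^{2} + 3 \cdot 0 \cdot \frac{1}{5} \cdot 1 l\right) + l = \left(l^{2} + 0 l\right) + l = \left(l^{2} + 0\right) + l = l^{2} + l = l + l^{2}$)
$S = 892$ ($S = 48 \left(1 + 48\right) - 1460 = 48 \cdot 49 - 1460 = 2352 - 1460 = 892$)
$S - 3961 = 892 - 3961 = -3069$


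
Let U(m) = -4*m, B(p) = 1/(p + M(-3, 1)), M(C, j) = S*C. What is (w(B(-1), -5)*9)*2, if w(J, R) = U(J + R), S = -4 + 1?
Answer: 351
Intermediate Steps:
S = -3
M(C, j) = -3*C
B(p) = 1/(9 + p) (B(p) = 1/(p - 3*(-3)) = 1/(p + 9) = 1/(9 + p))
w(J, R) = -4*J - 4*R (w(J, R) = -4*(J + R) = -4*J - 4*R)
(w(B(-1), -5)*9)*2 = ((-4/(9 - 1) - 4*(-5))*9)*2 = ((-4/8 + 20)*9)*2 = ((-4*1/8 + 20)*9)*2 = ((-1/2 + 20)*9)*2 = ((39/2)*9)*2 = (351/2)*2 = 351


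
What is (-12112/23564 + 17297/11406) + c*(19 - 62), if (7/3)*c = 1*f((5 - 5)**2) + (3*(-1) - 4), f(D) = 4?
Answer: 26475107515/470349222 ≈ 56.288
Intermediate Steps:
c = -9/7 (c = 3*(1*4 + (3*(-1) - 4))/7 = 3*(4 + (-3 - 4))/7 = 3*(4 - 7)/7 = (3/7)*(-3) = -9/7 ≈ -1.2857)
(-12112/23564 + 17297/11406) + c*(19 - 62) = (-12112/23564 + 17297/11406) - 9*(19 - 62)/7 = (-12112*1/23564 + 17297*(1/11406)) - 9/7*(-43) = (-3028/5891 + 17297/11406) + 387/7 = 67359259/67192746 + 387/7 = 26475107515/470349222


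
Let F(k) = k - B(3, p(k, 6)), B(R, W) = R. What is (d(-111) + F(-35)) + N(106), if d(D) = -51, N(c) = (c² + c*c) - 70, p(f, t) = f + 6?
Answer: 22313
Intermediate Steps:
p(f, t) = 6 + f
N(c) = -70 + 2*c² (N(c) = (c² + c²) - 70 = 2*c² - 70 = -70 + 2*c²)
F(k) = -3 + k (F(k) = k - 1*3 = k - 3 = -3 + k)
(d(-111) + F(-35)) + N(106) = (-51 + (-3 - 35)) + (-70 + 2*106²) = (-51 - 38) + (-70 + 2*11236) = -89 + (-70 + 22472) = -89 + 22402 = 22313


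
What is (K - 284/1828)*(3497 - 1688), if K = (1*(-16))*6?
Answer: -79492887/457 ≈ -1.7395e+5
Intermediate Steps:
K = -96 (K = -16*6 = -96)
(K - 284/1828)*(3497 - 1688) = (-96 - 284/1828)*(3497 - 1688) = (-96 - 284*1/1828)*1809 = (-96 - 71/457)*1809 = -43943/457*1809 = -79492887/457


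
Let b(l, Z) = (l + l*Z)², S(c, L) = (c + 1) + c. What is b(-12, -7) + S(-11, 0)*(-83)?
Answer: 6927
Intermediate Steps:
S(c, L) = 1 + 2*c (S(c, L) = (1 + c) + c = 1 + 2*c)
b(l, Z) = (l + Z*l)²
b(-12, -7) + S(-11, 0)*(-83) = (-12)²*(1 - 7)² + (1 + 2*(-11))*(-83) = 144*(-6)² + (1 - 22)*(-83) = 144*36 - 21*(-83) = 5184 + 1743 = 6927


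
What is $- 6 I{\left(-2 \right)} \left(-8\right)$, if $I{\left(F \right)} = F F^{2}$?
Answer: $-384$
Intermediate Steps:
$I{\left(F \right)} = F^{3}$
$- 6 I{\left(-2 \right)} \left(-8\right) = - 6 \left(-2\right)^{3} \left(-8\right) = \left(-6\right) \left(-8\right) \left(-8\right) = 48 \left(-8\right) = -384$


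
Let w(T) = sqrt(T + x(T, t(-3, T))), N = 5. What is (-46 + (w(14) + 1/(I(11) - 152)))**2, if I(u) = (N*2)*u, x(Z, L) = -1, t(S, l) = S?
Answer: 3759421/1764 - 1933*sqrt(13)/21 ≈ 1799.3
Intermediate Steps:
I(u) = 10*u (I(u) = (5*2)*u = 10*u)
w(T) = sqrt(-1 + T) (w(T) = sqrt(T - 1) = sqrt(-1 + T))
(-46 + (w(14) + 1/(I(11) - 152)))**2 = (-46 + (sqrt(-1 + 14) + 1/(10*11 - 152)))**2 = (-46 + (sqrt(13) + 1/(110 - 152)))**2 = (-46 + (sqrt(13) + 1/(-42)))**2 = (-46 + (sqrt(13) - 1/42))**2 = (-46 + (-1/42 + sqrt(13)))**2 = (-1933/42 + sqrt(13))**2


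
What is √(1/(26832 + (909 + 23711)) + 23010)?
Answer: √15228641031623/25726 ≈ 151.69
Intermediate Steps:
√(1/(26832 + (909 + 23711)) + 23010) = √(1/(26832 + 24620) + 23010) = √(1/51452 + 23010) = √(1183910521/51452) = √15228641031623/25726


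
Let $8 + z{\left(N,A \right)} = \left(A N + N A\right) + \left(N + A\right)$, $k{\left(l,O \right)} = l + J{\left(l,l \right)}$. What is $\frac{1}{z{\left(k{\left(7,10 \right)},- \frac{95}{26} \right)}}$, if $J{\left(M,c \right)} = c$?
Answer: $- \frac{26}{2599} \approx -0.010004$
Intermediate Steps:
$k{\left(l,O \right)} = 2 l$ ($k{\left(l,O \right)} = l + l = 2 l$)
$z{\left(N,A \right)} = -8 + A + N + 2 A N$ ($z{\left(N,A \right)} = -8 + \left(\left(A N + N A\right) + \left(N + A\right)\right) = -8 + \left(\left(A N + A N\right) + \left(A + N\right)\right) = -8 + \left(2 A N + \left(A + N\right)\right) = -8 + \left(A + N + 2 A N\right) = -8 + A + N + 2 A N$)
$\frac{1}{z{\left(k{\left(7,10 \right)},- \frac{95}{26} \right)}} = \frac{1}{-8 - \frac{95}{26} + 2 \cdot 7 + 2 \left(- \frac{95}{26}\right) 2 \cdot 7} = \frac{1}{-8 - \frac{95}{26} + 14 + 2 \left(\left(-95\right) \frac{1}{26}\right) 14} = \frac{1}{-8 - \frac{95}{26} + 14 + 2 \left(- \frac{95}{26}\right) 14} = \frac{1}{-8 - \frac{95}{26} + 14 - \frac{1330}{13}} = \frac{1}{- \frac{2599}{26}} = - \frac{26}{2599}$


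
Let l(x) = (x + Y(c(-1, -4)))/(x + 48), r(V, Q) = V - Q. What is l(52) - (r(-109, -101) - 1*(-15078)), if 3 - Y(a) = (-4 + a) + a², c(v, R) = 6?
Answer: -1506983/100 ≈ -15070.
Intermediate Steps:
Y(a) = 7 - a - a² (Y(a) = 3 - ((-4 + a) + a²) = 3 - (-4 + a + a²) = 3 + (4 - a - a²) = 7 - a - a²)
l(x) = (-35 + x)/(48 + x) (l(x) = (x + (7 - 1*6 - 1*6²))/(x + 48) = (x + (7 - 6 - 1*36))/(48 + x) = (x + (7 - 6 - 36))/(48 + x) = (x - 35)/(48 + x) = (-35 + x)/(48 + x))
l(52) - (r(-109, -101) - 1*(-15078)) = (-35 + 52)/(48 + 52) - ((-109 - 1*(-101)) - 1*(-15078)) = 17/100 - ((-109 + 101) + 15078) = (1/100)*17 - (-8 + 15078) = 17/100 - 1*15070 = 17/100 - 15070 = -1506983/100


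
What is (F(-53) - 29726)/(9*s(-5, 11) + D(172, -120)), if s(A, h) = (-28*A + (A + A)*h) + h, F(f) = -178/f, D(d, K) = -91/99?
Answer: -7797735/96566 ≈ -80.750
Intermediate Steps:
D(d, K) = -91/99 (D(d, K) = -91*1/99 = -91/99)
s(A, h) = h - 28*A + 2*A*h (s(A, h) = (-28*A + (2*A)*h) + h = (-28*A + 2*A*h) + h = h - 28*A + 2*A*h)
(F(-53) - 29726)/(9*s(-5, 11) + D(172, -120)) = (-178/(-53) - 29726)/(9*(11 - 28*(-5) + 2*(-5)*11) - 91/99) = (-178*(-1/53) - 29726)/(9*(11 + 140 - 110) - 91/99) = (178/53 - 29726)/(9*41 - 91/99) = -1575300/(53*(369 - 91/99)) = -1575300/(53*36440/99) = -1575300/53*99/36440 = -7797735/96566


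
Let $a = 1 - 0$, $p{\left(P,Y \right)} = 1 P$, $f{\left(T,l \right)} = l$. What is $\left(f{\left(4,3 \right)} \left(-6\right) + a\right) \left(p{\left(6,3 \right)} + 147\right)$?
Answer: $-2601$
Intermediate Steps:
$p{\left(P,Y \right)} = P$
$a = 1$ ($a = 1 + 0 = 1$)
$\left(f{\left(4,3 \right)} \left(-6\right) + a\right) \left(p{\left(6,3 \right)} + 147\right) = \left(3 \left(-6\right) + 1\right) \left(6 + 147\right) = \left(-18 + 1\right) 153 = \left(-17\right) 153 = -2601$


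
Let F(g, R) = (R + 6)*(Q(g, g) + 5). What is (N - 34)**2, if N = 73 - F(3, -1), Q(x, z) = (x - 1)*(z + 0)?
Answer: 256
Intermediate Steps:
Q(x, z) = z*(-1 + x) (Q(x, z) = (-1 + x)*z = z*(-1 + x))
F(g, R) = (5 + g*(-1 + g))*(6 + R) (F(g, R) = (R + 6)*(g*(-1 + g) + 5) = (6 + R)*(5 + g*(-1 + g)) = (5 + g*(-1 + g))*(6 + R))
N = 18 (N = 73 - (30 + 5*(-1) + 6*3*(-1 + 3) - 1*3*(-1 + 3)) = 73 - (30 - 5 + 6*3*2 - 1*3*2) = 73 - (30 - 5 + 36 - 6) = 73 - 1*55 = 73 - 55 = 18)
(N - 34)**2 = (18 - 34)**2 = (-16)**2 = 256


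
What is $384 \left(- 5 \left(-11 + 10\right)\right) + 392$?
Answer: $2312$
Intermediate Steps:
$384 \left(- 5 \left(-11 + 10\right)\right) + 392 = 384 \left(\left(-5\right) \left(-1\right)\right) + 392 = 384 \cdot 5 + 392 = 1920 + 392 = 2312$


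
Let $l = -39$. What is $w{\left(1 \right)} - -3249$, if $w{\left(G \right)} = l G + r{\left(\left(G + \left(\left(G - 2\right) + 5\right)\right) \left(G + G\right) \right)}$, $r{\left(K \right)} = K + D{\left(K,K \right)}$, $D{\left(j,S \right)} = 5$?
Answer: $3225$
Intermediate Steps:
$r{\left(K \right)} = 5 + K$ ($r{\left(K \right)} = K + 5 = 5 + K$)
$w{\left(G \right)} = 5 - 39 G + 2 G \left(3 + 2 G\right)$ ($w{\left(G \right)} = - 39 G + \left(5 + \left(G + \left(\left(G - 2\right) + 5\right)\right) \left(G + G\right)\right) = - 39 G + \left(5 + \left(G + \left(\left(-2 + G\right) + 5\right)\right) 2 G\right) = - 39 G + \left(5 + \left(G + \left(3 + G\right)\right) 2 G\right) = - 39 G + \left(5 + \left(3 + 2 G\right) 2 G\right) = - 39 G + \left(5 + 2 G \left(3 + 2 G\right)\right) = 5 - 39 G + 2 G \left(3 + 2 G\right)$)
$w{\left(1 \right)} - -3249 = \left(5 - 33 + 4 \cdot 1^{2}\right) - -3249 = \left(5 - 33 + 4 \cdot 1\right) + 3249 = \left(5 - 33 + 4\right) + 3249 = -24 + 3249 = 3225$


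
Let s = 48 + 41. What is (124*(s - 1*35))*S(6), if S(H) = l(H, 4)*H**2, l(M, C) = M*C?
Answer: 5785344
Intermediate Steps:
l(M, C) = C*M
s = 89
S(H) = 4*H**3 (S(H) = (4*H)*H**2 = 4*H**3)
(124*(s - 1*35))*S(6) = (124*(89 - 1*35))*(4*6**3) = (124*(89 - 35))*(4*216) = (124*54)*864 = 6696*864 = 5785344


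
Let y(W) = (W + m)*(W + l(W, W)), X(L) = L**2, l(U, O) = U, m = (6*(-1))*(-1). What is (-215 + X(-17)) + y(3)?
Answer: 128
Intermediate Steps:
m = 6 (m = -6*(-1) = 6)
y(W) = 2*W*(6 + W) (y(W) = (W + 6)*(W + W) = (6 + W)*(2*W) = 2*W*(6 + W))
(-215 + X(-17)) + y(3) = (-215 + (-17)**2) + 2*3*(6 + 3) = (-215 + 289) + 2*3*9 = 74 + 54 = 128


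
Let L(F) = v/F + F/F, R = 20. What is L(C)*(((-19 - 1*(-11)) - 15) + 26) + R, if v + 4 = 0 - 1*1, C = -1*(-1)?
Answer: 8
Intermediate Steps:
C = 1
v = -5 (v = -4 + (0 - 1*1) = -4 + (0 - 1) = -4 - 1 = -5)
L(F) = 1 - 5/F (L(F) = -5/F + F/F = -5/F + 1 = 1 - 5/F)
L(C)*(((-19 - 1*(-11)) - 15) + 26) + R = ((-5 + 1)/1)*(((-19 - 1*(-11)) - 15) + 26) + 20 = (1*(-4))*(((-19 + 11) - 15) + 26) + 20 = -4*((-8 - 15) + 26) + 20 = -4*(-23 + 26) + 20 = -4*3 + 20 = -12 + 20 = 8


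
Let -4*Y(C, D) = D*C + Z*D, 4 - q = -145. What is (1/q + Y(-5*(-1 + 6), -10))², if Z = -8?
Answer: 604323889/88804 ≈ 6805.1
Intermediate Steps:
q = 149 (q = 4 - 1*(-145) = 4 + 145 = 149)
Y(C, D) = 2*D - C*D/4 (Y(C, D) = -(D*C - 8*D)/4 = -(C*D - 8*D)/4 = -(-8*D + C*D)/4 = 2*D - C*D/4)
(1/q + Y(-5*(-1 + 6), -10))² = (1/149 + (¼)*(-10)*(8 - (-5)*(-1 + 6)))² = (1/149 + (¼)*(-10)*(8 - (-5)*5))² = (1/149 + (¼)*(-10)*(8 - 1*(-25)))² = (1/149 + (¼)*(-10)*(8 + 25))² = (1/149 + (¼)*(-10)*33)² = (1/149 - 165/2)² = (-24583/298)² = 604323889/88804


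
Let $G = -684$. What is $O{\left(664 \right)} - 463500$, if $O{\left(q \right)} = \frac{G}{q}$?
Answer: $- \frac{76941171}{166} \approx -4.635 \cdot 10^{5}$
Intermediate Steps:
$O{\left(q \right)} = - \frac{684}{q}$
$O{\left(664 \right)} - 463500 = - \frac{684}{664} - 463500 = \left(-684\right) \frac{1}{664} - 463500 = - \frac{171}{166} - 463500 = - \frac{76941171}{166}$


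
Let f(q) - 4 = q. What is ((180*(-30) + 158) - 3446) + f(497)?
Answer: -8187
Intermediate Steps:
f(q) = 4 + q
((180*(-30) + 158) - 3446) + f(497) = ((180*(-30) + 158) - 3446) + (4 + 497) = ((-5400 + 158) - 3446) + 501 = (-5242 - 3446) + 501 = -8688 + 501 = -8187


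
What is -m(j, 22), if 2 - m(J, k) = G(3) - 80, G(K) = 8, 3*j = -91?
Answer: -74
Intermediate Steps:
j = -91/3 (j = (⅓)*(-91) = -91/3 ≈ -30.333)
m(J, k) = 74 (m(J, k) = 2 - (8 - 80) = 2 - 1*(-72) = 2 + 72 = 74)
-m(j, 22) = -1*74 = -74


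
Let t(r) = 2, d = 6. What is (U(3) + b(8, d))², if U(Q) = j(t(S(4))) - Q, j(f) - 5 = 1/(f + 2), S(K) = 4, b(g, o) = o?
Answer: 1089/16 ≈ 68.063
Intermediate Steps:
j(f) = 5 + 1/(2 + f) (j(f) = 5 + 1/(f + 2) = 5 + 1/(2 + f))
U(Q) = 21/4 - Q (U(Q) = (11 + 5*2)/(2 + 2) - Q = (11 + 10)/4 - Q = (¼)*21 - Q = 21/4 - Q)
(U(3) + b(8, d))² = ((21/4 - 1*3) + 6)² = ((21/4 - 3) + 6)² = (9/4 + 6)² = (33/4)² = 1089/16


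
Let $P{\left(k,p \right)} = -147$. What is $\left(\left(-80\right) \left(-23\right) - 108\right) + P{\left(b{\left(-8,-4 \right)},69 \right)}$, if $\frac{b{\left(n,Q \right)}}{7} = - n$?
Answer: $1585$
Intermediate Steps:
$b{\left(n,Q \right)} = - 7 n$ ($b{\left(n,Q \right)} = 7 \left(- n\right) = - 7 n$)
$\left(\left(-80\right) \left(-23\right) - 108\right) + P{\left(b{\left(-8,-4 \right)},69 \right)} = \left(\left(-80\right) \left(-23\right) - 108\right) - 147 = \left(1840 - 108\right) - 147 = 1732 - 147 = 1585$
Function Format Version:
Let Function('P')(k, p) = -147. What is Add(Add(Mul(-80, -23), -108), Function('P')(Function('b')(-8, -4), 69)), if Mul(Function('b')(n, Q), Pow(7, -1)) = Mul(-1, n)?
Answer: 1585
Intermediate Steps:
Function('b')(n, Q) = Mul(-7, n) (Function('b')(n, Q) = Mul(7, Mul(-1, n)) = Mul(-7, n))
Add(Add(Mul(-80, -23), -108), Function('P')(Function('b')(-8, -4), 69)) = Add(Add(Mul(-80, -23), -108), -147) = Add(Add(1840, -108), -147) = Add(1732, -147) = 1585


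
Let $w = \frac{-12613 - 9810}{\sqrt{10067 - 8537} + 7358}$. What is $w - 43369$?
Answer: $- \frac{1174051703190}{27069317} + \frac{67269 \sqrt{170}}{54138634} \approx -43372.0$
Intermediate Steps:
$w = - \frac{22423}{7358 + 3 \sqrt{170}}$ ($w = - \frac{22423}{\sqrt{1530} + 7358} = - \frac{22423}{3 \sqrt{170} + 7358} = - \frac{22423}{7358 + 3 \sqrt{170}} \approx -3.0313$)
$w - 43369 = \left(- \frac{82494217}{27069317} + \frac{67269 \sqrt{170}}{54138634}\right) - 43369 = - \frac{1174051703190}{27069317} + \frac{67269 \sqrt{170}}{54138634}$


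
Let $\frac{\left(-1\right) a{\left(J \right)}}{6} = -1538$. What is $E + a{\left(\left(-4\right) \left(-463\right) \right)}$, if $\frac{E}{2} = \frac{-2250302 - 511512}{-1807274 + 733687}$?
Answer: $\frac{9912584464}{1073587} \approx 9233.1$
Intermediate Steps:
$a{\left(J \right)} = 9228$ ($a{\left(J \right)} = \left(-6\right) \left(-1538\right) = 9228$)
$E = \frac{5523628}{1073587}$ ($E = 2 \frac{-2250302 - 511512}{-1807274 + 733687} = 2 \left(- \frac{2761814}{-1073587}\right) = 2 \left(\left(-2761814\right) \left(- \frac{1}{1073587}\right)\right) = 2 \cdot \frac{2761814}{1073587} = \frac{5523628}{1073587} \approx 5.145$)
$E + a{\left(\left(-4\right) \left(-463\right) \right)} = \frac{5523628}{1073587} + 9228 = \frac{9912584464}{1073587}$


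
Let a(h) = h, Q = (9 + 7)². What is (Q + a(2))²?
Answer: 66564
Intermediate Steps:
Q = 256 (Q = 16² = 256)
(Q + a(2))² = (256 + 2)² = 258² = 66564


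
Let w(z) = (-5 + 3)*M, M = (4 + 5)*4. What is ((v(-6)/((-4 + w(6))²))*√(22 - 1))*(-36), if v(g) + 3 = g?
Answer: 81*√21/1444 ≈ 0.25706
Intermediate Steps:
v(g) = -3 + g
M = 36 (M = 9*4 = 36)
w(z) = -72 (w(z) = (-5 + 3)*36 = -2*36 = -72)
((v(-6)/((-4 + w(6))²))*√(22 - 1))*(-36) = (((-3 - 6)/((-4 - 72)²))*√(22 - 1))*(-36) = ((-9/((-76)²))*√21)*(-36) = ((-9/5776)*√21)*(-36) = ((-9*1/5776)*√21)*(-36) = -9*√21/5776*(-36) = 81*√21/1444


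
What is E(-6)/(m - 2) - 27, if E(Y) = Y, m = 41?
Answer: -353/13 ≈ -27.154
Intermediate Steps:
E(-6)/(m - 2) - 27 = -6/(41 - 2) - 27 = -6/39 - 27 = (1/39)*(-6) - 27 = -2/13 - 27 = -353/13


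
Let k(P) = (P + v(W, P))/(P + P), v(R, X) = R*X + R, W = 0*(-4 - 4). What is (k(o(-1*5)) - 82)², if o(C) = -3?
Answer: 26569/4 ≈ 6642.3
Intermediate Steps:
W = 0 (W = 0*(-8) = 0)
v(R, X) = R + R*X
k(P) = ½ (k(P) = (P + 0*(1 + P))/(P + P) = (P + 0)/((2*P)) = P*(1/(2*P)) = ½)
(k(o(-1*5)) - 82)² = (½ - 82)² = (-163/2)² = 26569/4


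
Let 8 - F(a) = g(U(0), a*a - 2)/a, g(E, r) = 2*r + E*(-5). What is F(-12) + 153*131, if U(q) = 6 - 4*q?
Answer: 120433/6 ≈ 20072.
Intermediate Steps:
g(E, r) = -5*E + 2*r (g(E, r) = 2*r - 5*E = -5*E + 2*r)
F(a) = 8 - (-34 + 2*a**2)/a (F(a) = 8 - (-5*(6 - 4*0) + 2*(a*a - 2))/a = 8 - (-5*(6 + 0) + 2*(a**2 - 2))/a = 8 - (-5*6 + 2*(-2 + a**2))/a = 8 - (-30 + (-4 + 2*a**2))/a = 8 - (-34 + 2*a**2)/a)
F(-12) + 153*131 = (8 - 2*(-12) + 34/(-12)) + 153*131 = (8 + 24 + 34*(-1/12)) + 20043 = (8 + 24 - 17/6) + 20043 = 175/6 + 20043 = 120433/6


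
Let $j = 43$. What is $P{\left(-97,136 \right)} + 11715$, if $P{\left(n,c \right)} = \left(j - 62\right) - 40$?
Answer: $11656$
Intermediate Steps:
$P{\left(n,c \right)} = -59$ ($P{\left(n,c \right)} = \left(43 - 62\right) - 40 = -19 - 40 = -59$)
$P{\left(-97,136 \right)} + 11715 = -59 + 11715 = 11656$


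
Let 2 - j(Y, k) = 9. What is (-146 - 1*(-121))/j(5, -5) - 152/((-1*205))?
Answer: 6189/1435 ≈ 4.3129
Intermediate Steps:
j(Y, k) = -7 (j(Y, k) = 2 - 1*9 = 2 - 9 = -7)
(-146 - 1*(-121))/j(5, -5) - 152/((-1*205)) = (-146 - 1*(-121))/(-7) - 152/((-1*205)) = (-146 + 121)*(-⅐) - 152/(-205) = -25*(-⅐) - 152*(-1/205) = 25/7 + 152/205 = 6189/1435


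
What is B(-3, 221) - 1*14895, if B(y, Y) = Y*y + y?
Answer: -15561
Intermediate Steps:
B(y, Y) = y + Y*y
B(-3, 221) - 1*14895 = -3*(1 + 221) - 1*14895 = -3*222 - 14895 = -666 - 14895 = -15561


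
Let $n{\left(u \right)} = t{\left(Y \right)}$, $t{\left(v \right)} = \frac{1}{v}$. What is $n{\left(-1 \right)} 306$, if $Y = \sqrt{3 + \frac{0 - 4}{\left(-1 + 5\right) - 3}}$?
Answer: $- 306 i \approx - 306.0 i$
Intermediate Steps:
$Y = i$ ($Y = \sqrt{3 - \frac{4}{4 - 3}} = \sqrt{3 - \frac{4}{1}} = \sqrt{3 - 4} = \sqrt{-1} = i \approx 1.0 i$)
$n{\left(u \right)} = - i$ ($n{\left(u \right)} = \frac{1}{i} = - i$)
$n{\left(-1 \right)} 306 = - i 306 = - 306 i$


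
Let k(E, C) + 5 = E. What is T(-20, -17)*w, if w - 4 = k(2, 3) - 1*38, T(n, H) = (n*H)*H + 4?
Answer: 213712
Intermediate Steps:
k(E, C) = -5 + E
T(n, H) = 4 + n*H² (T(n, H) = (H*n)*H + 4 = n*H² + 4 = 4 + n*H²)
w = -37 (w = 4 + ((-5 + 2) - 1*38) = 4 + (-3 - 38) = 4 - 41 = -37)
T(-20, -17)*w = (4 - 20*(-17)²)*(-37) = (4 - 20*289)*(-37) = (4 - 5780)*(-37) = -5776*(-37) = 213712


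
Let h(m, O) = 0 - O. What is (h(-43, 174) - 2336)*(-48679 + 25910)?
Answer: 57150190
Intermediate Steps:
h(m, O) = -O
(h(-43, 174) - 2336)*(-48679 + 25910) = (-1*174 - 2336)*(-48679 + 25910) = (-174 - 2336)*(-22769) = -2510*(-22769) = 57150190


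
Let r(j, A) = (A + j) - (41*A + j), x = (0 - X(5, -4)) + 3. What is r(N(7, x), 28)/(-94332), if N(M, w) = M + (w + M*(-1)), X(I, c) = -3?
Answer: 40/3369 ≈ 0.011873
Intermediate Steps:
x = 6 (x = (0 - 1*(-3)) + 3 = (0 + 3) + 3 = 3 + 3 = 6)
N(M, w) = w (N(M, w) = M + (w - M) = w)
r(j, A) = -40*A (r(j, A) = (A + j) - (j + 41*A) = (A + j) + (-j - 41*A) = -40*A)
r(N(7, x), 28)/(-94332) = -40*28/(-94332) = -1120*(-1/94332) = 40/3369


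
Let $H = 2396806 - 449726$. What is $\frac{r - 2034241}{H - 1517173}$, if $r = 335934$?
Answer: $- \frac{1698307}{429907} \approx -3.9504$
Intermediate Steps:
$H = 1947080$ ($H = 2396806 - 449726 = 1947080$)
$\frac{r - 2034241}{H - 1517173} = \frac{335934 - 2034241}{1947080 - 1517173} = - \frac{1698307}{429907}$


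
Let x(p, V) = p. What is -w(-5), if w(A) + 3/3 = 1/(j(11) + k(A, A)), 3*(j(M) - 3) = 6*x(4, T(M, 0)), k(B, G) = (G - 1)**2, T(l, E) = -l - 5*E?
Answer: 46/47 ≈ 0.97872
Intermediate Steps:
k(B, G) = (-1 + G)**2
j(M) = 11 (j(M) = 3 + (6*4)/3 = 3 + (1/3)*24 = 3 + 8 = 11)
w(A) = -1 + 1/(11 + (-1 + A)**2)
-w(-5) = -(-10 - (-1 - 5)**2)/(11 + (-1 - 5)**2) = -(-10 - 1*(-6)**2)/(11 + (-6)**2) = -(-10 - 1*36)/(11 + 36) = -(-10 - 36)/47 = -(-46)/47 = -1*(-46/47) = 46/47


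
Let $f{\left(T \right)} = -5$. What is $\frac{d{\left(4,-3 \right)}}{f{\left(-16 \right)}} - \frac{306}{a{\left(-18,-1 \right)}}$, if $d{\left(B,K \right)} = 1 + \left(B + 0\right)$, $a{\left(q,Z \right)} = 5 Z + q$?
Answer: $\frac{283}{23} \approx 12.304$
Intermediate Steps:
$a{\left(q,Z \right)} = q + 5 Z$
$d{\left(B,K \right)} = 1 + B$
$\frac{d{\left(4,-3 \right)}}{f{\left(-16 \right)}} - \frac{306}{a{\left(-18,-1 \right)}} = \frac{1 + 4}{-5} - \frac{306}{-18 + 5 \left(-1\right)} = 5 \left(- \frac{1}{5}\right) - \frac{306}{-18 - 5} = -1 - \frac{306}{-23} = -1 - - \frac{306}{23} = -1 + \frac{306}{23} = \frac{283}{23}$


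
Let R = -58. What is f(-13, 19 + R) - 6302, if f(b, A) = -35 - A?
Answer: -6298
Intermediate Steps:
f(-13, 19 + R) - 6302 = (-35 - (19 - 58)) - 6302 = (-35 - 1*(-39)) - 6302 = (-35 + 39) - 6302 = 4 - 6302 = -6298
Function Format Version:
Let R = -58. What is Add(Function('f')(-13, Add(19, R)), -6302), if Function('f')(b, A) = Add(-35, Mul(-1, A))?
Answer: -6298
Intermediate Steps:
Add(Function('f')(-13, Add(19, R)), -6302) = Add(Add(-35, Mul(-1, Add(19, -58))), -6302) = Add(Add(-35, Mul(-1, -39)), -6302) = Add(Add(-35, 39), -6302) = Add(4, -6302) = -6298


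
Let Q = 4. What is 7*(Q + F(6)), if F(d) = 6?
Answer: 70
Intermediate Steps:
7*(Q + F(6)) = 7*(4 + 6) = 7*10 = 70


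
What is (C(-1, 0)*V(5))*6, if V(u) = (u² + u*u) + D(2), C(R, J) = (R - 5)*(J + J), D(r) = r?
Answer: 0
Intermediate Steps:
C(R, J) = 2*J*(-5 + R) (C(R, J) = (-5 + R)*(2*J) = 2*J*(-5 + R))
V(u) = 2 + 2*u² (V(u) = (u² + u*u) + 2 = (u² + u²) + 2 = 2*u² + 2 = 2 + 2*u²)
(C(-1, 0)*V(5))*6 = ((2*0*(-5 - 1))*(2 + 2*5²))*6 = ((2*0*(-6))*(2 + 2*25))*6 = (0*(2 + 50))*6 = (0*52)*6 = 0*6 = 0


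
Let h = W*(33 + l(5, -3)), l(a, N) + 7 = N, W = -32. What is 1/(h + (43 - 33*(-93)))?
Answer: 1/2376 ≈ 0.00042088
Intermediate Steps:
l(a, N) = -7 + N
h = -736 (h = -32*(33 + (-7 - 3)) = -32*(33 - 10) = -32*23 = -736)
1/(h + (43 - 33*(-93))) = 1/(-736 + (43 - 33*(-93))) = 1/(-736 + (43 + 3069)) = 1/(-736 + 3112) = 1/2376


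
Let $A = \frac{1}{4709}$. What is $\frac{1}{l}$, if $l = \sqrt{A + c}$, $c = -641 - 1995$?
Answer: $- \frac{i \sqrt{58452454407}}{12412923} \approx - 0.019477 i$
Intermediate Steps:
$A = \frac{1}{4709} \approx 0.00021236$
$c = -2636$
$l = \frac{i \sqrt{58452454407}}{4709}$ ($l = \sqrt{\frac{1}{4709} - 2636} = \sqrt{- \frac{12412923}{4709}} = \frac{i \sqrt{58452454407}}{4709} \approx 51.342 i$)
$\frac{1}{l} = \frac{1}{\frac{1}{4709} i \sqrt{58452454407}} = - \frac{i \sqrt{58452454407}}{12412923}$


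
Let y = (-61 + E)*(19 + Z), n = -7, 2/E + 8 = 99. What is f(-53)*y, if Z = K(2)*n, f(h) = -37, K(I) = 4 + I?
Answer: -4722199/91 ≈ -51892.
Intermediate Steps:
E = 2/91 (E = 2/(-8 + 99) = 2/91 ≈ 0.021978)
Z = -42 (Z = (4 + 2)*(-7) = 6*(-7) = -42)
y = 127627/91 (y = (-61 + 2/91)*(19 - 42) = -5549/91*(-23) = 127627/91 ≈ 1402.5)
f(-53)*y = -37*127627/91 = -4722199/91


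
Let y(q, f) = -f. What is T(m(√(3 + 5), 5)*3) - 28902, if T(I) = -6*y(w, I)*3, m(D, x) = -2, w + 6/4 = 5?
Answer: -29010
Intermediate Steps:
w = 7/2 (w = -3/2 + 5 = 7/2 ≈ 3.5000)
T(I) = 18*I (T(I) = -(-6)*I*3 = (6*I)*3 = 18*I)
T(m(√(3 + 5), 5)*3) - 28902 = 18*(-2*3) - 28902 = 18*(-6) - 28902 = -108 - 28902 = -29010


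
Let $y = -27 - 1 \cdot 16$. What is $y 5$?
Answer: $-215$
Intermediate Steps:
$y = -43$ ($y = -27 - 16 = -43$)
$y 5 = \left(-43\right) 5 = -215$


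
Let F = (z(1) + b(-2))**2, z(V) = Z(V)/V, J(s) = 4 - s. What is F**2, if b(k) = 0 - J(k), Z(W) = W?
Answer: 625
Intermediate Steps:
z(V) = 1 (z(V) = V/V = 1)
b(k) = -4 + k (b(k) = 0 - (4 - k) = 0 + (-4 + k) = -4 + k)
F = 25 (F = (1 + (-4 - 2))**2 = (1 - 6)**2 = (-5)**2 = 25)
F**2 = 25**2 = 625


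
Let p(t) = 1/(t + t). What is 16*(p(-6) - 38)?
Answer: -1828/3 ≈ -609.33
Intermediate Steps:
p(t) = 1/(2*t)
16*(p(-6) - 38) = 16*((1/2)/(-6) - 38) = 16*((1/2)*(-1/6) - 38) = 16*(-1/12 - 38) = 16*(-457/12) = -1828/3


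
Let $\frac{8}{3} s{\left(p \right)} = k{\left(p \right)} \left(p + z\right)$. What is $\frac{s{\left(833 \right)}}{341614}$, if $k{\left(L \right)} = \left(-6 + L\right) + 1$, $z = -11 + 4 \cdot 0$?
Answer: $\frac{255231}{341614} \approx 0.74713$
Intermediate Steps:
$z = -11$ ($z = -11 + 0 = -11$)
$k{\left(L \right)} = -5 + L$
$s{\left(p \right)} = \frac{3 \left(-11 + p\right) \left(-5 + p\right)}{8}$ ($s{\left(p \right)} = \frac{3 \left(-5 + p\right) \left(p - 11\right)}{8} = \frac{3 \left(-5 + p\right) \left(-11 + p\right)}{8} = \frac{3 \left(-11 + p\right) \left(-5 + p\right)}{8}$)
$\frac{s{\left(833 \right)}}{341614} = \frac{\frac{3}{8} \left(-11 + 833\right) \left(-5 + 833\right)}{341614} = \frac{3}{8} \cdot 822 \cdot 828 \cdot \frac{1}{341614} = 255231 \cdot \frac{1}{341614} = \frac{255231}{341614}$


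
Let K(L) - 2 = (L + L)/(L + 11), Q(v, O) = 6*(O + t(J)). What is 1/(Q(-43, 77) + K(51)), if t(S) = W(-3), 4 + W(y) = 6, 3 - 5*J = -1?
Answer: 31/14807 ≈ 0.0020936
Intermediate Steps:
J = ⅘ (J = ⅗ - ⅕*(-1) = ⅗ + ⅕ = ⅘ ≈ 0.80000)
W(y) = 2 (W(y) = -4 + 6 = 2)
t(S) = 2
Q(v, O) = 12 + 6*O (Q(v, O) = 6*(O + 2) = 6*(2 + O) = 12 + 6*O)
K(L) = 2 + 2*L/(11 + L) (K(L) = 2 + (L + L)/(L + 11) = 2 + (2*L)/(11 + L) = 2 + 2*L/(11 + L))
1/(Q(-43, 77) + K(51)) = 1/((12 + 6*77) + 2*(11 + 2*51)/(11 + 51)) = 1/((12 + 462) + 2*(11 + 102)/62) = 1/(474 + 2*(1/62)*113) = 1/(474 + 113/31) = 1/(14807/31) = 31/14807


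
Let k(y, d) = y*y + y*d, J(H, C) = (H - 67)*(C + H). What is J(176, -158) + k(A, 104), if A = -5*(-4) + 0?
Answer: 4442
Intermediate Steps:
J(H, C) = (-67 + H)*(C + H)
A = 20 (A = 20 + 0 = 20)
k(y, d) = y² + d*y
J(176, -158) + k(A, 104) = (176² - 67*(-158) - 67*176 - 158*176) + 20*(104 + 20) = (30976 + 10586 - 11792 - 27808) + 20*124 = 1962 + 2480 = 4442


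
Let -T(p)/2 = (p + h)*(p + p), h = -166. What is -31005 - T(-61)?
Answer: 24383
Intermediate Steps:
T(p) = -4*p*(-166 + p) (T(p) = -2*(p - 166)*(p + p) = -2*(-166 + p)*2*p = -4*p*(-166 + p))
-31005 - T(-61) = -31005 - 4*(-61)*(166 - 1*(-61)) = -31005 - 4*(-61)*(166 + 61) = -31005 - 4*(-61)*227 = -31005 - 1*(-55388) = -31005 + 55388 = 24383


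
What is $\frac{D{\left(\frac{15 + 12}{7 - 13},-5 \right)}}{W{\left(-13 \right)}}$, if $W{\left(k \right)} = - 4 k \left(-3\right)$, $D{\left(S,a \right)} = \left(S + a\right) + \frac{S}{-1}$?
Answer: $\frac{5}{156} \approx 0.032051$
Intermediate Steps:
$D{\left(S,a \right)} = a$ ($D{\left(S,a \right)} = \left(S + a\right) + S \left(-1\right) = \left(S + a\right) - S = a$)
$W{\left(k \right)} = 12 k$
$\frac{D{\left(\frac{15 + 12}{7 - 13},-5 \right)}}{W{\left(-13 \right)}} = - \frac{5}{12 \left(-13\right)} = - \frac{5}{-156} = \left(-5\right) \left(- \frac{1}{156}\right) = \frac{5}{156}$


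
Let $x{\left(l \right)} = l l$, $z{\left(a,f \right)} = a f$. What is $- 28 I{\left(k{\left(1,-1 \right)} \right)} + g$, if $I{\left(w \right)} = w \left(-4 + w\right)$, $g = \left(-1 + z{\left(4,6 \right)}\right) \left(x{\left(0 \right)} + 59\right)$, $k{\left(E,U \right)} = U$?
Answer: $1217$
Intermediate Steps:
$x{\left(l \right)} = l^{2}$
$g = 1357$ ($g = \left(-1 + 4 \cdot 6\right) \left(0^{2} + 59\right) = \left(-1 + 24\right) \left(0 + 59\right) = 23 \cdot 59 = 1357$)
$- 28 I{\left(k{\left(1,-1 \right)} \right)} + g = - 28 \left(- (-4 - 1)\right) + 1357 = - 28 \left(\left(-1\right) \left(-5\right)\right) + 1357 = \left(-28\right) 5 + 1357 = -140 + 1357 = 1217$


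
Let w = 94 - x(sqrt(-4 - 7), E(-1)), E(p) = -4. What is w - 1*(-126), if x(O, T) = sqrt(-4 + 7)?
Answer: 220 - sqrt(3) ≈ 218.27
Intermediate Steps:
x(O, T) = sqrt(3)
w = 94 - sqrt(3) ≈ 92.268
w - 1*(-126) = (94 - sqrt(3)) - 1*(-126) = (94 - sqrt(3)) + 126 = 220 - sqrt(3)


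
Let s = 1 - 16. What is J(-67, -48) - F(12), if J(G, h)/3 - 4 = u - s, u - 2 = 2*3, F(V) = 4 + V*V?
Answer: -67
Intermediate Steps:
s = -15
F(V) = 4 + V²
u = 8 (u = 2 + 2*3 = 2 + 6 = 8)
J(G, h) = 81 (J(G, h) = 12 + 3*(8 - 1*(-15)) = 12 + 3*(8 + 15) = 12 + 3*23 = 12 + 69 = 81)
J(-67, -48) - F(12) = 81 - (4 + 12²) = 81 - (4 + 144) = 81 - 1*148 = 81 - 148 = -67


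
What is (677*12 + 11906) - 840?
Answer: 19190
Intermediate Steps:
(677*12 + 11906) - 840 = (8124 + 11906) - 840 = 20030 - 840 = 19190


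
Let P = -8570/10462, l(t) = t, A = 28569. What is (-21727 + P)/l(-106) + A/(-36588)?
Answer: 690447652667/3381255628 ≈ 204.20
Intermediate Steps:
P = -4285/5231 (P = -8570*1/10462 = -4285/5231 ≈ -0.81915)
(-21727 + P)/l(-106) + A/(-36588) = (-21727 - 4285/5231)/(-106) + 28569/(-36588) = -113658222/5231*(-1/106) + 28569*(-1/36588) = 56829111/277243 - 9523/12196 = 690447652667/3381255628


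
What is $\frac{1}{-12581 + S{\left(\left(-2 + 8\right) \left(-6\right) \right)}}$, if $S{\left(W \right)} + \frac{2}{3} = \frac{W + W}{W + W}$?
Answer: $- \frac{3}{37742} \approx -7.9487 \cdot 10^{-5}$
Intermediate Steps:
$S{\left(W \right)} = \frac{1}{3}$ ($S{\left(W \right)} = - \frac{2}{3} + \frac{W + W}{W + W} = - \frac{2}{3} + \frac{2 W}{2 W} = - \frac{2}{3} + 2 W \frac{1}{2 W} = - \frac{2}{3} + 1 = \frac{1}{3}$)
$\frac{1}{-12581 + S{\left(\left(-2 + 8\right) \left(-6\right) \right)}} = \frac{1}{-12581 + \frac{1}{3}} = \frac{1}{- \frac{37742}{3}} = - \frac{3}{37742}$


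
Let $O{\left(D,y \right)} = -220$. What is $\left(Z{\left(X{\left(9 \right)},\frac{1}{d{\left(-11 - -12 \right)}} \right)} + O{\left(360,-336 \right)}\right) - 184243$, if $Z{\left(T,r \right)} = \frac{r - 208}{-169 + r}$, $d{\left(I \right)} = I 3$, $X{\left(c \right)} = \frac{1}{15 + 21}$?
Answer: $- \frac{93337655}{506} \approx -1.8446 \cdot 10^{5}$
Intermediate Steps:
$X{\left(c \right)} = \frac{1}{36}$
$d{\left(I \right)} = 3 I$
$Z{\left(T,r \right)} = \frac{-208 + r}{-169 + r}$
$\left(Z{\left(X{\left(9 \right)},\frac{1}{d{\left(-11 - -12 \right)}} \right)} + O{\left(360,-336 \right)}\right) - 184243 = \left(\frac{-208 + \frac{1}{3 \left(-11 - -12\right)}}{-169 + \frac{1}{3 \left(-11 - -12\right)}} - 220\right) - 184243 = \left(\frac{-208 + \frac{1}{3 \left(-11 + 12\right)}}{-169 + \frac{1}{3 \left(-11 + 12\right)}} - 220\right) - 184243 = \left(\frac{-208 + \frac{1}{3 \cdot 1}}{-169 + \frac{1}{3 \cdot 1}} - 220\right) - 184243 = \left(\frac{-208 + \frac{1}{3}}{-169 + \frac{1}{3}} - 220\right) - 184243 = \left(\frac{1}{- \frac{506}{3}} \left(- \frac{623}{3}\right) - 220\right) - 184243 = \left(\left(- \frac{3}{506}\right) \left(- \frac{623}{3}\right) - 220\right) - 184243 = \left(\frac{623}{506} - 220\right) - 184243 = - \frac{110697}{506} - 184243 = - \frac{93337655}{506}$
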